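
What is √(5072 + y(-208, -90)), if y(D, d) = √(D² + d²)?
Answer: √(5072 + 2*√12841) ≈ 72.792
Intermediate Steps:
√(5072 + y(-208, -90)) = √(5072 + √((-208)² + (-90)²)) = √(5072 + √(43264 + 8100)) = √(5072 + √51364) = √(5072 + 2*√12841)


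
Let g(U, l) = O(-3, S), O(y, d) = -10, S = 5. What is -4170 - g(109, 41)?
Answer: -4160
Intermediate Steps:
g(U, l) = -10
-4170 - g(109, 41) = -4170 - 1*(-10) = -4170 + 10 = -4160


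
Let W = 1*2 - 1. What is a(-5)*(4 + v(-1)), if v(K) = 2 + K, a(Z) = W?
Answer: 5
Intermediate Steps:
W = 1 (W = 2 - 1 = 1)
a(Z) = 1
a(-5)*(4 + v(-1)) = 1*(4 + (2 - 1)) = 1*(4 + 1) = 1*5 = 5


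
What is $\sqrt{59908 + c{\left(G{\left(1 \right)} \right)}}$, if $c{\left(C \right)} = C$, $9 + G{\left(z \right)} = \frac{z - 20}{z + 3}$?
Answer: $\frac{\sqrt{239577}}{2} \approx 244.73$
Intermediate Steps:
$G{\left(z \right)} = -9 + \frac{-20 + z}{3 + z}$ ($G{\left(z \right)} = -9 + \frac{z - 20}{z + 3} = -9 + \frac{-20 + z}{3 + z}$)
$\sqrt{59908 + c{\left(G{\left(1 \right)} \right)}} = \sqrt{59908 + \frac{-47 - 8}{3 + 1}} = \sqrt{59908 + \frac{-47 - 8}{4}} = \sqrt{59908 + \frac{1}{4} \left(-55\right)} = \sqrt{59908 - \frac{55}{4}} = \sqrt{\frac{239577}{4}} = \frac{\sqrt{239577}}{2}$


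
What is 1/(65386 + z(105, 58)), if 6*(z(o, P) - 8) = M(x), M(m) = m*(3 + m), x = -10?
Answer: 3/196217 ≈ 1.5289e-5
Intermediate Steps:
z(o, P) = 59/3 (z(o, P) = 8 + (-10*(3 - 10))/6 = 8 + (-10*(-7))/6 = 8 + (1/6)*70 = 8 + 35/3 = 59/3)
1/(65386 + z(105, 58)) = 1/(65386 + 59/3) = 1/(196217/3) = 3/196217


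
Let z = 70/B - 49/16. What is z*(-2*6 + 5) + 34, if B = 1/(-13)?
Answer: 102807/16 ≈ 6425.4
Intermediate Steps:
B = -1/13 ≈ -0.076923
z = -14609/16 (z = 70/(-1/13) - 49/16 = 70*(-13) - 49*1/16 = -910 - 49/16 = -14609/16 ≈ -913.06)
z*(-2*6 + 5) + 34 = -14609*(-2*6 + 5)/16 + 34 = -14609*(-12 + 5)/16 + 34 = -14609/16*(-7) + 34 = 102263/16 + 34 = 102807/16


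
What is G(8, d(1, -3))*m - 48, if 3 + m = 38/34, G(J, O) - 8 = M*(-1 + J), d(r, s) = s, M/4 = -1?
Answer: -176/17 ≈ -10.353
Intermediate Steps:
M = -4 (M = 4*(-1) = -4)
G(J, O) = 12 - 4*J (G(J, O) = 8 - 4*(-1 + J) = 8 + (4 - 4*J) = 12 - 4*J)
m = -32/17 (m = -3 + 38/34 = -3 + 38*(1/34) = -3 + 19/17 = -32/17 ≈ -1.8824)
G(8, d(1, -3))*m - 48 = (12 - 4*8)*(-32/17) - 48 = (12 - 32)*(-32/17) - 48 = -20*(-32/17) - 48 = 640/17 - 48 = -176/17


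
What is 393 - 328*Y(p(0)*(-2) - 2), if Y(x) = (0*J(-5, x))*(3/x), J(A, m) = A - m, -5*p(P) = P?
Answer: 393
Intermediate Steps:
p(P) = -P/5
Y(x) = 0 (Y(x) = (0*(-5 - x))*(3/x) = 0*(3/x) = 0)
393 - 328*Y(p(0)*(-2) - 2) = 393 - 328*0 = 393 + 0 = 393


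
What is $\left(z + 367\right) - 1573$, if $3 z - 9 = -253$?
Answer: $- \frac{3862}{3} \approx -1287.3$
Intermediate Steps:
$z = - \frac{244}{3}$ ($z = 3 + \frac{1}{3} \left(-253\right) = 3 - \frac{253}{3} = - \frac{244}{3} \approx -81.333$)
$\left(z + 367\right) - 1573 = \left(- \frac{244}{3} + 367\right) - 1573 = \frac{857}{3} - 1573 = - \frac{3862}{3}$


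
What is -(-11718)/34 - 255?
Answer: 1524/17 ≈ 89.647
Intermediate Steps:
-(-11718)/34 - 255 = -279*(-21/17) - 255 = 5859/17 - 255 = 1524/17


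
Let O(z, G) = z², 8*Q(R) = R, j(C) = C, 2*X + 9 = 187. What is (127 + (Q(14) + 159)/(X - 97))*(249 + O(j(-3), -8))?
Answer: 441309/16 ≈ 27582.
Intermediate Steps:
X = 89 (X = -9/2 + (½)*187 = -9/2 + 187/2 = 89)
Q(R) = R/8
(127 + (Q(14) + 159)/(X - 97))*(249 + O(j(-3), -8)) = (127 + ((⅛)*14 + 159)/(89 - 97))*(249 + (-3)²) = (127 + (7/4 + 159)/(-8))*(249 + 9) = (127 + (643/4)*(-⅛))*258 = (127 - 643/32)*258 = (3421/32)*258 = 441309/16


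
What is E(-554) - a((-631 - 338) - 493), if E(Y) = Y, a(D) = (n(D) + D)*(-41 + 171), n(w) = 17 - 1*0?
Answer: 187296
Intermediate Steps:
n(w) = 17 (n(w) = 17 + 0 = 17)
a(D) = 2210 + 130*D (a(D) = (17 + D)*(-41 + 171) = (17 + D)*130 = 2210 + 130*D)
E(-554) - a((-631 - 338) - 493) = -554 - (2210 + 130*((-631 - 338) - 493)) = -554 - (2210 + 130*(-969 - 493)) = -554 - (2210 + 130*(-1462)) = -554 - (2210 - 190060) = -554 - 1*(-187850) = -554 + 187850 = 187296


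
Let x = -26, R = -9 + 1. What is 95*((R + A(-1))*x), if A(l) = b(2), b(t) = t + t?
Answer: 9880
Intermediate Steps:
R = -8
b(t) = 2*t
A(l) = 4 (A(l) = 2*2 = 4)
95*((R + A(-1))*x) = 95*((-8 + 4)*(-26)) = 95*(-4*(-26)) = 95*104 = 9880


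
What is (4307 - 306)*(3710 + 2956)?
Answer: 26670666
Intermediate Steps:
(4307 - 306)*(3710 + 2956) = 4001*6666 = 26670666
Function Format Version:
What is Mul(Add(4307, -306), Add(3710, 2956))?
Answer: 26670666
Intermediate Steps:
Mul(Add(4307, -306), Add(3710, 2956)) = Mul(4001, 6666) = 26670666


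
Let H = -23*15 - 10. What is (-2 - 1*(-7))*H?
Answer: -1775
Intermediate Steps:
H = -355 (H = -345 - 10 = -355)
(-2 - 1*(-7))*H = (-2 - 1*(-7))*(-355) = (-2 + 7)*(-355) = 5*(-355) = -1775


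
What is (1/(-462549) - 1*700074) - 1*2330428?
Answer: -1401755669599/462549 ≈ -3.0305e+6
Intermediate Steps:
(1/(-462549) - 1*700074) - 1*2330428 = (-1/462549 - 700074) - 2330428 = -323818528627/462549 - 2330428 = -1401755669599/462549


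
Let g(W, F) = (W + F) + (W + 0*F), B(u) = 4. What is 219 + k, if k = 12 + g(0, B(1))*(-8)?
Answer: 199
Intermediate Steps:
g(W, F) = F + 2*W (g(W, F) = (F + W) + (W + 0) = (F + W) + W = F + 2*W)
k = -20 (k = 12 + (4 + 2*0)*(-8) = 12 + (4 + 0)*(-8) = 12 + 4*(-8) = 12 - 32 = -20)
219 + k = 219 - 20 = 199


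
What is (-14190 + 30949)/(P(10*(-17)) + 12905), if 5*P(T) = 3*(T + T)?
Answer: 16759/12701 ≈ 1.3195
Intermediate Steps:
P(T) = 6*T/5 (P(T) = (3*(T + T))/5 = (3*(2*T))/5 = (6*T)/5 = 6*T/5)
(-14190 + 30949)/(P(10*(-17)) + 12905) = (-14190 + 30949)/(6*(10*(-17))/5 + 12905) = 16759/((6/5)*(-170) + 12905) = 16759/(-204 + 12905) = 16759/12701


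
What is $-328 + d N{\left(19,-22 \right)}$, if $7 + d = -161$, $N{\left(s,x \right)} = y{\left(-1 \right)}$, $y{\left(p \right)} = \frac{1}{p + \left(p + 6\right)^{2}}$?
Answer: $-335$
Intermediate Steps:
$y{\left(p \right)} = \frac{1}{p + \left(6 + p\right)^{2}}$
$N{\left(s,x \right)} = \frac{1}{24}$ ($N{\left(s,x \right)} = \frac{1}{-1 + \left(6 - 1\right)^{2}} = \frac{1}{-1 + 5^{2}} = \frac{1}{-1 + 25} = \frac{1}{24}$)
$d = -168$ ($d = -7 - 161 = -168$)
$-328 + d N{\left(19,-22 \right)} = -328 - 7 = -335$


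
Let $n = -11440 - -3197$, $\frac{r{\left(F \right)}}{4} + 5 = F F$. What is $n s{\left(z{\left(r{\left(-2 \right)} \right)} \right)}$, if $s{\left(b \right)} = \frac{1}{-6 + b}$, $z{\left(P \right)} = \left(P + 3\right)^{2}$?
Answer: $\frac{8243}{5} \approx 1648.6$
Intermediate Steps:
$r{\left(F \right)} = -20 + 4 F^{2}$ ($r{\left(F \right)} = -20 + 4 F F = -20 + 4 F^{2}$)
$z{\left(P \right)} = \left(3 + P\right)^{2}$
$n = -8243$ ($n = -11440 + 3197 = -8243$)
$n s{\left(z{\left(r{\left(-2 \right)} \right)} \right)} = - \frac{8243}{-6 + \left(3 - \left(20 - 4 \left(-2\right)^{2}\right)\right)^{2}} = - \frac{8243}{-6 + \left(3 + \left(-20 + 4 \cdot 4\right)\right)^{2}} = - \frac{8243}{-6 + \left(3 + \left(-20 + 16\right)\right)^{2}} = - \frac{8243}{-6 + \left(3 - 4\right)^{2}} = - \frac{8243}{-6 + \left(-1\right)^{2}} = - \frac{8243}{-6 + 1} = - \frac{8243}{-5} = \left(-8243\right) \left(- \frac{1}{5}\right) = \frac{8243}{5}$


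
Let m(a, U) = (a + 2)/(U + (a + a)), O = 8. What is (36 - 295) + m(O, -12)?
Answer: -513/2 ≈ -256.50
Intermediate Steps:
m(a, U) = (2 + a)/(U + 2*a)
(36 - 295) + m(O, -12) = (36 - 295) + (2 + 8)/(-12 + 2*8) = -259 + 10/(-12 + 16) = -259 + 10/4 = -259 + (¼)*10 = -259 + 5/2 = -513/2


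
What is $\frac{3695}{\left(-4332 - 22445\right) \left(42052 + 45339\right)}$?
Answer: $- \frac{3695}{2340068807} \approx -1.579 \cdot 10^{-6}$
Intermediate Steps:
$\frac{3695}{\left(-4332 - 22445\right) \left(42052 + 45339\right)} = \frac{3695}{\left(-26777\right) 87391} = \frac{3695}{-2340068807} = 3695 \left(- \frac{1}{2340068807}\right) = - \frac{3695}{2340068807}$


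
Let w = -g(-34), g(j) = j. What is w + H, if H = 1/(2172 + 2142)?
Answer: 146677/4314 ≈ 34.000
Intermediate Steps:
H = 1/4314 ≈ 0.00023180
w = 34 (w = -1*(-34) = 34)
w + H = 34 + 1/4314 = 146677/4314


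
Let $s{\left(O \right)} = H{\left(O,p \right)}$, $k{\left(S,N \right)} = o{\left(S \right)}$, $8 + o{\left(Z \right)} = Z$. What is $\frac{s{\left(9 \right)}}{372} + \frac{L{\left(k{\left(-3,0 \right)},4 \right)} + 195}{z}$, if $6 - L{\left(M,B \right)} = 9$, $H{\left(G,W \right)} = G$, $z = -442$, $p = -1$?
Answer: $- \frac{11241}{27404} \approx -0.4102$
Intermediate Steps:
$o{\left(Z \right)} = -8 + Z$
$k{\left(S,N \right)} = -8 + S$
$L{\left(M,B \right)} = -3$ ($L{\left(M,B \right)} = 6 - 9 = -3$)
$s{\left(O \right)} = O$
$\frac{s{\left(9 \right)}}{372} + \frac{L{\left(k{\left(-3,0 \right)},4 \right)} + 195}{z} = \frac{9}{372} + \frac{-3 + 195}{-442} = 9 \cdot \frac{1}{372} + 192 \left(- \frac{1}{442}\right) = \frac{3}{124} - \frac{96}{221} = - \frac{11241}{27404}$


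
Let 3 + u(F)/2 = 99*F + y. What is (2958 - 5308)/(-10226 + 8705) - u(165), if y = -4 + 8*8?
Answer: -49862114/1521 ≈ -32782.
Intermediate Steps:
y = 60 (y = -4 + 64 = 60)
u(F) = 114 + 198*F (u(F) = -6 + 2*(99*F + 60) = -6 + 2*(60 + 99*F) = -6 + (120 + 198*F) = 114 + 198*F)
(2958 - 5308)/(-10226 + 8705) - u(165) = (2958 - 5308)/(-10226 + 8705) - (114 + 198*165) = -2350/(-1521) - (114 + 32670) = -2350*(-1/1521) - 1*32784 = 2350/1521 - 32784 = -49862114/1521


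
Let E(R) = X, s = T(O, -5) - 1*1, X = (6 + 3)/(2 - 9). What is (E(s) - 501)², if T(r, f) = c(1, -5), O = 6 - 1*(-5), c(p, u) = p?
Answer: 12362256/49 ≈ 2.5229e+5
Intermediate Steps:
O = 11 (O = 6 + 5 = 11)
T(r, f) = 1
X = -9/7 (X = 9/(-7) = 9*(-⅐) = -9/7 ≈ -1.2857)
s = 0 (s = 1 - 1*1 = 1 - 1 = 0)
E(R) = -9/7
(E(s) - 501)² = (-9/7 - 501)² = (-3516/7)² = 12362256/49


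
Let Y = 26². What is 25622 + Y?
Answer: 26298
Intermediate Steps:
Y = 676
25622 + Y = 25622 + 676 = 26298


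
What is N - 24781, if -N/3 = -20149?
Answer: 35666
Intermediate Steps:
N = 60447 (N = -3*(-20149) = 60447)
N - 24781 = 60447 - 24781 = 35666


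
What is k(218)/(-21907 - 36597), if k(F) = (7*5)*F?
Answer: -3815/29252 ≈ -0.13042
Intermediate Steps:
k(F) = 35*F
k(218)/(-21907 - 36597) = (35*218)/(-21907 - 36597) = 7630/(-58504) = 7630*(-1/58504) = -3815/29252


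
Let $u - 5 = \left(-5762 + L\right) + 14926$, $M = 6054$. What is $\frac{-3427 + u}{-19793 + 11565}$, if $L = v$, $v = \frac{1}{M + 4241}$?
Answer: $- \frac{59113891}{84707260} \approx -0.69786$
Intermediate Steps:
$v = \frac{1}{10295}$ ($v = \frac{1}{6054 + 4241} = \frac{1}{10295} \approx 9.7134 \cdot 10^{-5}$)
$L = \frac{1}{10295} \approx 9.7134 \cdot 10^{-5}$
$u = \frac{94394856}{10295}$ ($u = 5 + \left(\left(-5762 + \frac{1}{10295}\right) + 14926\right) = 5 + \left(- \frac{59319789}{10295} + 14926\right) = 5 + \frac{94343381}{10295} = \frac{94394856}{10295} \approx 9169.0$)
$\frac{-3427 + u}{-19793 + 11565} = \frac{-3427 + \frac{94394856}{10295}}{-19793 + 11565} = \frac{59113891}{10295 \left(-8228\right)} = \frac{59113891}{10295} \left(- \frac{1}{8228}\right) = - \frac{59113891}{84707260}$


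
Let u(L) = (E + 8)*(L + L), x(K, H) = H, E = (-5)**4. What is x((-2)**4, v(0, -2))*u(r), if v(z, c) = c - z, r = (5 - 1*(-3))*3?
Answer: -60768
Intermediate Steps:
E = 625
r = 24 (r = (5 + 3)*3 = 8*3 = 24)
u(L) = 1266*L (u(L) = (625 + 8)*(L + L) = 633*(2*L) = 1266*L)
x((-2)**4, v(0, -2))*u(r) = (-2 - 1*0)*(1266*24) = (-2 + 0)*30384 = -2*30384 = -60768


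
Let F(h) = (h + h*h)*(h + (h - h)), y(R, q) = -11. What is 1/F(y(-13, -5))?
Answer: -1/1210 ≈ -0.00082645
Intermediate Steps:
F(h) = h*(h + h²) (F(h) = (h + h²)*(h + 0) = (h + h²)*h = h*(h + h²))
1/F(y(-13, -5)) = 1/((-11)²*(1 - 11)) = 1/(121*(-10)) = 1/(-1210) = -1/1210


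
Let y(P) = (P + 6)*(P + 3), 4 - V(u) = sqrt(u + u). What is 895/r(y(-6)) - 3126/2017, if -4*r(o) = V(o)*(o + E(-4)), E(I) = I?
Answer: 1792711/8068 ≈ 222.20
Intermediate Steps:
V(u) = 4 - sqrt(2)*sqrt(u) (V(u) = 4 - sqrt(u + u) = 4 - sqrt(2*u) = 4 - sqrt(2)*sqrt(u))
y(P) = (3 + P)*(6 + P) (y(P) = (6 + P)*(3 + P) = (3 + P)*(6 + P))
r(o) = -(-4 + o)*(4 - sqrt(2)*sqrt(o))/4 (r(o) = -(4 - sqrt(2)*sqrt(o))*(o - 4)/4 = -(4 - sqrt(2)*sqrt(o))*(-4 + o)/4 = -(-4 + o)*(4 - sqrt(2)*sqrt(o))/4)
895/r(y(-6)) - 3126/2017 = 895/(((-4 + (18 + (-6)**2 + 9*(-6)))*(-4 + sqrt(2)*sqrt(18 + (-6)**2 + 9*(-6)))/4)) - 3126/2017 = 895/(((-4 + (18 + 36 - 54))*(-4 + sqrt(2)*sqrt(18 + 36 - 54))/4)) - 3126*1/2017 = 895/(((-4 + 0)*(-4 + sqrt(2)*sqrt(0))/4)) - 3126/2017 = 895/(((1/4)*(-4)*(-4 + sqrt(2)*0))) - 3126/2017 = 895/(((1/4)*(-4)*(-4 + 0))) - 3126/2017 = 895/(((1/4)*(-4)*(-4))) - 3126/2017 = 895/4 - 3126/2017 = 1792711/8068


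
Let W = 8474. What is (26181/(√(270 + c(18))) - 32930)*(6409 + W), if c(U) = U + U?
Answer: -490097190 + 129883941*√34/34 ≈ -4.6782e+8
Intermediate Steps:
c(U) = 2*U
(26181/(√(270 + c(18))) - 32930)*(6409 + W) = (26181/(√(270 + 2*18)) - 32930)*(6409 + 8474) = (26181/(√(270 + 36)) - 32930)*14883 = (26181/(√306) - 32930)*14883 = (26181/((3*√34)) - 32930)*14883 = (26181*(√34/102) - 32930)*14883 = (8727*√34/34 - 32930)*14883 = (-32930 + 8727*√34/34)*14883 = -490097190 + 129883941*√34/34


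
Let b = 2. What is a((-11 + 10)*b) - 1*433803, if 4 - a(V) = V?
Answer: -433797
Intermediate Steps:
a(V) = 4 - V
a((-11 + 10)*b) - 1*433803 = (4 - (-11 + 10)*2) - 1*433803 = (4 - (-1)*2) - 433803 = (4 - 1*(-2)) - 433803 = (4 + 2) - 433803 = 6 - 433803 = -433797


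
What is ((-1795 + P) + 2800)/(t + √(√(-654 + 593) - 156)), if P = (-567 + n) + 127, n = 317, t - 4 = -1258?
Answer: -882/(1254 - √(-156 + I*√61)) ≈ -0.70345 - 0.0070104*I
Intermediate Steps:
t = -1254 (t = 4 - 1258 = -1254)
P = -123 (P = (-567 + 317) + 127 = -250 + 127 = -123)
((-1795 + P) + 2800)/(t + √(√(-654 + 593) - 156)) = ((-1795 - 123) + 2800)/(-1254 + √(√(-654 + 593) - 156)) = (-1918 + 2800)/(-1254 + √(√(-61) - 156)) = 882/(-1254 + √(I*√61 - 156)) = 882/(-1254 + √(-156 + I*√61))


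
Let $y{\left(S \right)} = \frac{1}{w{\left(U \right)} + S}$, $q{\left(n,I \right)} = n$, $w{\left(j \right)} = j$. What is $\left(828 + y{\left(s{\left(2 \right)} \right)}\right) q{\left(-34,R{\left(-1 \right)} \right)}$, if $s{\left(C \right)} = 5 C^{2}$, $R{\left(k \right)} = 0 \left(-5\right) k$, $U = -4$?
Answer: $- \frac{225233}{8} \approx -28154.0$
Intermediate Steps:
$R{\left(k \right)} = 0$ ($R{\left(k \right)} = 0 k = 0$)
$y{\left(S \right)} = \frac{1}{-4 + S}$
$\left(828 + y{\left(s{\left(2 \right)} \right)}\right) q{\left(-34,R{\left(-1 \right)} \right)} = \left(828 + \frac{1}{-4 + 5 \cdot 2^{2}}\right) \left(-34\right) = \left(828 + \frac{1}{-4 + 5 \cdot 4}\right) \left(-34\right) = \left(828 + \frac{1}{-4 + 20}\right) \left(-34\right) = \left(828 + \frac{1}{16}\right) \left(-34\right) = \frac{13249}{16} \left(-34\right) = - \frac{225233}{8}$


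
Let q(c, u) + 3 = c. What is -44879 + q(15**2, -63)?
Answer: -44657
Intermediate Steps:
q(c, u) = -3 + c
-44879 + q(15**2, -63) = -44879 + (-3 + 15**2) = -44879 + (-3 + 225) = -44879 + 222 = -44657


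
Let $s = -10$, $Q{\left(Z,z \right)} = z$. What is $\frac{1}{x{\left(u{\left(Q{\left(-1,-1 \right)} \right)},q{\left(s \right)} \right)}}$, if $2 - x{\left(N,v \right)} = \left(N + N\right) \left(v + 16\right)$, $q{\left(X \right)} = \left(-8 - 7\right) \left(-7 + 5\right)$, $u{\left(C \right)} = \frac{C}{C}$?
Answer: $- \frac{1}{90} \approx -0.011111$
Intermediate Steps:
$u{\left(C \right)} = 1$
$q{\left(X \right)} = 30$ ($q{\left(X \right)} = \left(-15\right) \left(-2\right) = 30$)
$x{\left(N,v \right)} = 2 - 2 N \left(16 + v\right)$ ($x{\left(N,v \right)} = 2 - \left(N + N\right) \left(v + 16\right) = 2 - 2 N \left(16 + v\right)$)
$\frac{1}{x{\left(u{\left(Q{\left(-1,-1 \right)} \right)},q{\left(s \right)} \right)}} = \frac{1}{2 - 32 - 2 \cdot 30} = \frac{1}{2 - 32 - 60} = \frac{1}{-90} = - \frac{1}{90}$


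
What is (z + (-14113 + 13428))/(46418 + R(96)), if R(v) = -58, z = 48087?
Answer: 23701/23180 ≈ 1.0225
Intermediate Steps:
(z + (-14113 + 13428))/(46418 + R(96)) = (48087 + (-14113 + 13428))/(46418 - 58) = (48087 - 685)/46360 = 47402*(1/46360) = 23701/23180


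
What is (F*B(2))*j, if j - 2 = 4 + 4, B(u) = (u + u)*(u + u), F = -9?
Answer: -1440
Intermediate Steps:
B(u) = 4*u**2 (B(u) = (2*u)*(2*u) = 4*u**2)
j = 10 (j = 2 + (4 + 4) = 2 + 8 = 10)
(F*B(2))*j = -36*2**2*10 = -36*4*10 = -9*16*10 = -144*10 = -1440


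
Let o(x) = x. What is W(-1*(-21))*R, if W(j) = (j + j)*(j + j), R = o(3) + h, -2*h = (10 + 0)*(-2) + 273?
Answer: -217854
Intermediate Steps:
h = -253/2 (h = -((10 + 0)*(-2) + 273)/2 = -(10*(-2) + 273)/2 = -(-20 + 273)/2 = -½*253 = -253/2 ≈ -126.50)
R = -247/2 (R = 3 - 253/2 = -247/2 ≈ -123.50)
W(j) = 4*j² (W(j) = (2*j)*(2*j) = 4*j²)
W(-1*(-21))*R = (4*(-1*(-21))²)*(-247/2) = (4*21²)*(-247/2) = (4*441)*(-247/2) = 1764*(-247/2) = -217854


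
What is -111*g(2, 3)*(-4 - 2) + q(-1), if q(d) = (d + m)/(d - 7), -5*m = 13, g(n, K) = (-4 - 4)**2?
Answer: 852489/20 ≈ 42624.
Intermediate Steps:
g(n, K) = 64 (g(n, K) = (-8)**2 = 64)
m = -13/5 (m = -1/5*13 = -13/5 ≈ -2.6000)
q(d) = (-13/5 + d)/(-7 + d) (q(d) = (d - 13/5)/(d - 7) = (-13/5 + d)/(-7 + d))
-111*g(2, 3)*(-4 - 2) + q(-1) = -7104*(-4 - 2) + (-13/5 - 1)/(-7 - 1) = -7104*(-6) - 18/5/(-8) = -111*(-384) - 1/8*(-18/5) = 42624 + 9/20 = 852489/20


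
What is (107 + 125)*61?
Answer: 14152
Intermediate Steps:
(107 + 125)*61 = 232*61 = 14152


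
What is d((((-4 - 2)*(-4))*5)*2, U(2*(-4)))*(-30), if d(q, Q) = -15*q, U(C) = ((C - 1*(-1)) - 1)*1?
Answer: 108000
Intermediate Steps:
U(C) = C (U(C) = ((C + 1) - 1)*1 = ((1 + C) - 1)*1 = C*1 = C)
d((((-4 - 2)*(-4))*5)*2, U(2*(-4)))*(-30) = -15*((-4 - 2)*(-4))*5*2*(-30) = -15*-6*(-4)*5*2*(-30) = -15*24*5*2*(-30) = -1800*2*(-30) = -15*240*(-30) = -3600*(-30) = 108000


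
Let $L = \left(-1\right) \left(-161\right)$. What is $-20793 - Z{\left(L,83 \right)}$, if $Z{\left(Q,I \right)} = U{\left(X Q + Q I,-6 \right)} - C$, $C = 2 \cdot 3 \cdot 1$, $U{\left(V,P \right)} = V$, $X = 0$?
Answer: $-34150$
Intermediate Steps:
$C = 6$ ($C = 6 \cdot 1 = 6$)
$L = 161$
$Z{\left(Q,I \right)} = -6 + I Q$ ($Z{\left(Q,I \right)} = \left(0 Q + Q I\right) - 6 = \left(0 + I Q\right) - 6 = I Q - 6 = -6 + I Q$)
$-20793 - Z{\left(L,83 \right)} = -20793 - \left(-6 + 83 \cdot 161\right) = -20793 - \left(-6 + 13363\right) = -20793 - 13357 = -34150$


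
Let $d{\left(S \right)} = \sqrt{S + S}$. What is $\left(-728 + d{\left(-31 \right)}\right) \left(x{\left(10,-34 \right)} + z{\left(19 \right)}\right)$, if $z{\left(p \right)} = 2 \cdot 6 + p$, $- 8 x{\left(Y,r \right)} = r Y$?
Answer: $-53508 + \frac{147 i \sqrt{62}}{2} \approx -53508.0 + 578.74 i$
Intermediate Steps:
$x{\left(Y,r \right)} = - \frac{Y r}{8}$ ($x{\left(Y,r \right)} = - \frac{r Y}{8} = - \frac{Y r}{8}$)
$d{\left(S \right)} = \sqrt{2} \sqrt{S}$ ($d{\left(S \right)} = \sqrt{2 S} = \sqrt{2} \sqrt{S}$)
$z{\left(p \right)} = 12 + p$
$\left(-728 + d{\left(-31 \right)}\right) \left(x{\left(10,-34 \right)} + z{\left(19 \right)}\right) = \left(-728 + \sqrt{2} \sqrt{-31}\right) \left(\left(- \frac{1}{8}\right) 10 \left(-34\right) + \left(12 + 19\right)\right) = \left(-728 + \sqrt{2} i \sqrt{31}\right) \left(\frac{85}{2} + 31\right) = \left(-728 + i \sqrt{62}\right) \frac{147}{2} = -53508 + \frac{147 i \sqrt{62}}{2}$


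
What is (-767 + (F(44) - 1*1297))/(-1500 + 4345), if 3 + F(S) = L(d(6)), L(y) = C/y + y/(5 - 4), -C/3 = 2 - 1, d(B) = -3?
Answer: -2069/2845 ≈ -0.72724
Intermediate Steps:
C = -3 (C = -3*(2 - 1) = -3*1 = -3)
L(y) = y - 3/y (L(y) = -3/y + y/(5 - 4) = -3/y + y/1 = -3/y + y*1 = -3/y + y = y - 3/y)
F(S) = -5 (F(S) = -3 + (-3 - 3/(-3)) = -3 + (-3 - 3*(-1/3)) = -3 + (-3 + 1) = -3 - 2 = -5)
(-767 + (F(44) - 1*1297))/(-1500 + 4345) = (-767 + (-5 - 1*1297))/(-1500 + 4345) = (-767 + (-5 - 1297))/2845 = (-767 - 1302)*(1/2845) = -2069*1/2845 = -2069/2845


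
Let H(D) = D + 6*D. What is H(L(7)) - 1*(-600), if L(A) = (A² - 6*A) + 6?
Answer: 691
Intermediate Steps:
L(A) = 6 + A² - 6*A
H(D) = 7*D
H(L(7)) - 1*(-600) = 7*(6 + 7² - 6*7) - 1*(-600) = 7*(6 + 49 - 42) + 600 = 7*13 + 600 = 91 + 600 = 691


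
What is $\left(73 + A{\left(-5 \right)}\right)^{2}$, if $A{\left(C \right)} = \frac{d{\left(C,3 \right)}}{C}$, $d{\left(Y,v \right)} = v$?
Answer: $\frac{131044}{25} \approx 5241.8$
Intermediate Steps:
$A{\left(C \right)} = \frac{3}{C}$
$\left(73 + A{\left(-5 \right)}\right)^{2} = \left(73 + \frac{3}{-5}\right)^{2} = \left(73 + 3 \left(- \frac{1}{5}\right)\right)^{2} = \left(73 - \frac{3}{5}\right)^{2} = \left(\frac{362}{5}\right)^{2} = \frac{131044}{25}$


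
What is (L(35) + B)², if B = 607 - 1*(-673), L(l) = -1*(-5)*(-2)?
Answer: 1612900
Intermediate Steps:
L(l) = -10 (L(l) = 5*(-2) = -10)
B = 1280 (B = 607 + 673 = 1280)
(L(35) + B)² = (-10 + 1280)² = 1270² = 1612900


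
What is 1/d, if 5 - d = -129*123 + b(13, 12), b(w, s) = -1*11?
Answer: 1/15883 ≈ 6.2960e-5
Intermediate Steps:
b(w, s) = -11
d = 15883 (d = 5 - (-129*123 - 11) = 5 - (-15867 - 11) = 5 - 1*(-15878) = 5 + 15878 = 15883)
1/d = 1/15883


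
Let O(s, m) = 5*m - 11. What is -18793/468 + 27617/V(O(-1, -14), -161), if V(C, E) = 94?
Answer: 5579107/21996 ≈ 253.64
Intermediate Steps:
O(s, m) = -11 + 5*m
-18793/468 + 27617/V(O(-1, -14), -161) = -18793/468 + 27617/94 = 5579107/21996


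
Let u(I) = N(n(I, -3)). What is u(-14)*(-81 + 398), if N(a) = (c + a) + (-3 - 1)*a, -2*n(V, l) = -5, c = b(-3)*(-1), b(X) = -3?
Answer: -2853/2 ≈ -1426.5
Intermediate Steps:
c = 3 (c = -3*(-1) = 3)
n(V, l) = 5/2 (n(V, l) = -½*(-5) = 5/2)
N(a) = 3 - 3*a (N(a) = (3 + a) + (-3 - 1)*a = (3 + a) - 4*a = 3 - 3*a)
u(I) = -9/2 (u(I) = 3 - 3*5/2 = 3 - 15/2 = -9/2)
u(-14)*(-81 + 398) = -9*(-81 + 398)/2 = -9/2*317 = -2853/2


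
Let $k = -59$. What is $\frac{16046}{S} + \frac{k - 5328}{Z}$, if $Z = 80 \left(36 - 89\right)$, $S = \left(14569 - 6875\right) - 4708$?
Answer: $\frac{42060311}{6330320} \approx 6.6443$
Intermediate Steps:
$S = 2986$ ($S = 7694 - 4708 = 2986$)
$Z = -4240$ ($Z = 80 \left(-53\right) = -4240$)
$\frac{16046}{S} + \frac{k - 5328}{Z} = \frac{16046}{2986} + \frac{-59 - 5328}{-4240} = 16046 \cdot \frac{1}{2986} + \left(-59 - 5328\right) \left(- \frac{1}{4240}\right) = \frac{8023}{1493} - - \frac{5387}{4240} = \frac{8023}{1493} + \frac{5387}{4240} = \frac{42060311}{6330320}$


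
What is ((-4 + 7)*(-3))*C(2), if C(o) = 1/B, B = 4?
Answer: -9/4 ≈ -2.2500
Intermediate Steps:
C(o) = 1/4
((-4 + 7)*(-3))*C(2) = ((-4 + 7)*(-3))*(1/4) = (3*(-3))*(1/4) = -9*1/4 = -9/4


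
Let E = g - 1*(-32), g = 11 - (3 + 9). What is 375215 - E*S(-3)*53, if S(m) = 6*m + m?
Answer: 409718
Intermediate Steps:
S(m) = 7*m
g = -1 (g = 11 - 1*12 = 11 - 12 = -1)
E = 31 (E = -1 - 1*(-32) = -1 + 32 = 31)
375215 - E*S(-3)*53 = 375215 - 31*(7*(-3))*53 = 375215 - 31*(-21)*53 = 375215 - (-651)*53 = 375215 - 1*(-34503) = 375215 + 34503 = 409718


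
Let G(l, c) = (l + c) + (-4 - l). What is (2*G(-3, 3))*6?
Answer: -12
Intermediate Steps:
G(l, c) = -4 + c (G(l, c) = (c + l) + (-4 - l) = -4 + c)
(2*G(-3, 3))*6 = (2*(-4 + 3))*6 = (2*(-1))*6 = -2*6 = -12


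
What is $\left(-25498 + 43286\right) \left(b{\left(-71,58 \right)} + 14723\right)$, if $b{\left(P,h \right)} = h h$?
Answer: $321731556$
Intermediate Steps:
$b{\left(P,h \right)} = h^{2}$
$\left(-25498 + 43286\right) \left(b{\left(-71,58 \right)} + 14723\right) = \left(-25498 + 43286\right) \left(58^{2} + 14723\right) = 17788 \left(3364 + 14723\right) = 17788 \cdot 18087 = 321731556$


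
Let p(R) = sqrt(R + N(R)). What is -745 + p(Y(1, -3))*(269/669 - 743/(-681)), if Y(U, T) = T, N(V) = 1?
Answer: -745 + 75584*I*sqrt(2)/50621 ≈ -745.0 + 2.1116*I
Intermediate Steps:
p(R) = sqrt(1 + R) (p(R) = sqrt(R + 1) = sqrt(1 + R))
-745 + p(Y(1, -3))*(269/669 - 743/(-681)) = -745 + sqrt(1 - 3)*(269/669 - 743/(-681)) = -745 + sqrt(-2)*(269*(1/669) - 743*(-1/681)) = -745 + (I*sqrt(2))*(269/669 + 743/681) = -745 + (I*sqrt(2))*(75584/50621) = -745 + 75584*I*sqrt(2)/50621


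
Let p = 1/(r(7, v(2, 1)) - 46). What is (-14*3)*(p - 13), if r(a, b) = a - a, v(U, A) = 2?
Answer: 12579/23 ≈ 546.91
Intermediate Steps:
r(a, b) = 0
p = -1/46 (p = 1/(0 - 46) = 1/(-46) = -1/46 ≈ -0.021739)
(-14*3)*(p - 13) = (-14*3)*(-1/46 - 13) = -42*(-599/46) = 12579/23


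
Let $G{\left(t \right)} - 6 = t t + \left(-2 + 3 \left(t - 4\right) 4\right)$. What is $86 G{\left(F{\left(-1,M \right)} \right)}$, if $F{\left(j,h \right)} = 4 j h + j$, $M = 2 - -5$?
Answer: $38614$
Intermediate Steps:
$M = 7$ ($M = 2 + 5 = 7$)
$F{\left(j,h \right)} = j + 4 h j$ ($F{\left(j,h \right)} = 4 h j + j = j + 4 h j$)
$G{\left(t \right)} = -44 + t^{2} + 12 t$ ($G{\left(t \right)} = 6 + \left(t t + \left(-2 + 3 \left(t - 4\right) 4\right)\right) = 6 + \left(t^{2} + \left(-2 + 3 \left(-4 + t\right) 4\right)\right) = 6 + \left(t^{2} + \left(-2 + \left(-12 + 3 t\right) 4\right)\right) = 6 + \left(t^{2} + \left(-2 + \left(-48 + 12 t\right)\right)\right) = 6 + \left(t^{2} + \left(-50 + 12 t\right)\right) = 6 + \left(-50 + t^{2} + 12 t\right) = -44 + t^{2} + 12 t$)
$86 G{\left(F{\left(-1,M \right)} \right)} = 86 \left(-44 + \left(- (1 + 4 \cdot 7)\right)^{2} + 12 \left(- (1 + 4 \cdot 7)\right)\right) = 86 \left(-44 + \left(- (1 + 28)\right)^{2} + 12 \left(- (1 + 28)\right)\right) = 86 \left(-44 + \left(\left(-1\right) 29\right)^{2} + 12 \left(\left(-1\right) 29\right)\right) = 86 \left(-44 + \left(-29\right)^{2} + 12 \left(-29\right)\right) = 86 \left(-44 + 841 - 348\right) = 86 \cdot 449 = 38614$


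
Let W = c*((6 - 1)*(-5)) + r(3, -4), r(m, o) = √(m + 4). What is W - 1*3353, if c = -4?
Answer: -3253 + √7 ≈ -3250.4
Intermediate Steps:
r(m, o) = √(4 + m)
W = 100 + √7 (W = -4*(6 - 1)*(-5) + √(4 + 3) = -20*(-5) + √7 = -4*(-25) + √7 = 100 + √7 ≈ 102.65)
W - 1*3353 = (100 + √7) - 1*3353 = (100 + √7) - 3353 = -3253 + √7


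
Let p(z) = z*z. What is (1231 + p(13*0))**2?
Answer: 1515361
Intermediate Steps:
p(z) = z**2
(1231 + p(13*0))**2 = (1231 + (13*0)**2)**2 = (1231 + 0**2)**2 = (1231 + 0)**2 = 1231**2 = 1515361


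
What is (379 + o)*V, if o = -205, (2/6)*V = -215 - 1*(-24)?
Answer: -99702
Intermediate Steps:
V = -573 (V = 3*(-215 - 1*(-24)) = 3*(-215 + 24) = 3*(-191) = -573)
(379 + o)*V = (379 - 205)*(-573) = 174*(-573) = -99702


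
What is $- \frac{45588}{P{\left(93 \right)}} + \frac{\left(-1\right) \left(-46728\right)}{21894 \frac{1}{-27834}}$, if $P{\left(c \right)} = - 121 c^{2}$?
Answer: $- \frac{75619057480652}{1272928107} \approx -59406.0$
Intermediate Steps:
$- \frac{45588}{P{\left(93 \right)}} + \frac{\left(-1\right) \left(-46728\right)}{21894 \frac{1}{-27834}} = - \frac{45588}{\left(-121\right) 93^{2}} + \frac{\left(-1\right) \left(-46728\right)}{21894 \frac{1}{-27834}} = - \frac{45588}{\left(-121\right) 8649} + \frac{46728}{21894 \left(- \frac{1}{27834}\right)} = - \frac{45588}{-1046529} + \frac{46728}{- \frac{3649}{4639}} = \left(-45588\right) \left(- \frac{1}{1046529}\right) + 46728 \left(- \frac{4639}{3649}\right) = \frac{15196}{348843} - \frac{216771192}{3649} = - \frac{75619057480652}{1272928107}$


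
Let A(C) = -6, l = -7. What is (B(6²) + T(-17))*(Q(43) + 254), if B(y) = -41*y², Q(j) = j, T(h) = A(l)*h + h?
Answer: -15756147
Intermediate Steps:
T(h) = -5*h (T(h) = -6*h + h = -5*h)
(B(6²) + T(-17))*(Q(43) + 254) = (-41*(6²)² - 5*(-17))*(43 + 254) = (-41*36² + 85)*297 = (-41*1296 + 85)*297 = (-53136 + 85)*297 = -53051*297 = -15756147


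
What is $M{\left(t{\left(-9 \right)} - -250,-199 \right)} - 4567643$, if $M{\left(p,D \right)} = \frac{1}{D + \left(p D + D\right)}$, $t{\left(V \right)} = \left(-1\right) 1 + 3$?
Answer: $- \frac{230876083079}{50546} \approx -4.5676 \cdot 10^{6}$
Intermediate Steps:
$t{\left(V \right)} = 2$ ($t{\left(V \right)} = -1 + 3 = 2$)
$M{\left(p,D \right)} = \frac{1}{2 D + D p}$ ($M{\left(p,D \right)} = \frac{1}{D + \left(D p + D\right)} = \frac{1}{D + \left(D + D p\right)} = \frac{1}{2 D + D p}$)
$M{\left(t{\left(-9 \right)} - -250,-199 \right)} - 4567643 = \frac{1}{\left(-199\right) \left(2 + \left(2 - -250\right)\right)} - 4567643 = - \frac{1}{199 \left(2 + \left(2 + 250\right)\right)} - 4567643 = - \frac{1}{199 \left(2 + 252\right)} - 4567643 = - \frac{1}{199 \cdot 254} - 4567643 = \left(- \frac{1}{199}\right) \frac{1}{254} - 4567643 = - \frac{1}{50546} - 4567643 = - \frac{230876083079}{50546}$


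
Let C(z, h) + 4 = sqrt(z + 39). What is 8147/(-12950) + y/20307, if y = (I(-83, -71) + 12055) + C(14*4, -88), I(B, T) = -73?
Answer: -1475147/37567950 + sqrt(95)/20307 ≈ -0.038786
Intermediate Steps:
C(z, h) = -4 + sqrt(39 + z) (C(z, h) = -4 + sqrt(z + 39) = -4 + sqrt(39 + z))
y = 11978 + sqrt(95) (y = (-73 + 12055) + (-4 + sqrt(39 + 14*4)) = 11982 + (-4 + sqrt(39 + 56)) = 11982 + (-4 + sqrt(95)) = 11978 + sqrt(95) ≈ 11988.)
8147/(-12950) + y/20307 = 8147/(-12950) + (11978 + sqrt(95))/20307 = 8147*(-1/12950) + (11978 + sqrt(95))*(1/20307) = -8147/12950 + (11978/20307 + sqrt(95)/20307) = -1475147/37567950 + sqrt(95)/20307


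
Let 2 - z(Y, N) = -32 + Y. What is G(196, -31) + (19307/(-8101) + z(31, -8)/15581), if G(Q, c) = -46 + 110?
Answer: 7777389520/126221681 ≈ 61.617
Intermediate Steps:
G(Q, c) = 64
z(Y, N) = 34 - Y (z(Y, N) = 2 - (-32 + Y) = 2 + (32 - Y) = 34 - Y)
G(196, -31) + (19307/(-8101) + z(31, -8)/15581) = 64 + (19307/(-8101) + (34 - 1*31)/15581) = 64 + (19307*(-1/8101) + (34 - 31)*(1/15581)) = 64 + (-19307/8101 + 3*(1/15581)) = 64 + (-19307/8101 + 3/15581) = 64 - 300798064/126221681 = 7777389520/126221681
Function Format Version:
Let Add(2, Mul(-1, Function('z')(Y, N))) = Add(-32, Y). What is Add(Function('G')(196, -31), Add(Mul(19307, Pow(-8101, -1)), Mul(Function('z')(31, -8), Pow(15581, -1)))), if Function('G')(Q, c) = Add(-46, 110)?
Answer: Rational(7777389520, 126221681) ≈ 61.617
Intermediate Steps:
Function('G')(Q, c) = 64
Function('z')(Y, N) = Add(34, Mul(-1, Y)) (Function('z')(Y, N) = Add(2, Mul(-1, Add(-32, Y))) = Add(2, Add(32, Mul(-1, Y))) = Add(34, Mul(-1, Y)))
Add(Function('G')(196, -31), Add(Mul(19307, Pow(-8101, -1)), Mul(Function('z')(31, -8), Pow(15581, -1)))) = Add(64, Add(Mul(19307, Pow(-8101, -1)), Mul(Add(34, Mul(-1, 31)), Pow(15581, -1)))) = Add(64, Add(Mul(19307, Rational(-1, 8101)), Mul(Add(34, -31), Rational(1, 15581)))) = Add(64, Add(Rational(-19307, 8101), Mul(3, Rational(1, 15581)))) = Add(64, Add(Rational(-19307, 8101), Rational(3, 15581))) = Add(64, Rational(-300798064, 126221681)) = Rational(7777389520, 126221681)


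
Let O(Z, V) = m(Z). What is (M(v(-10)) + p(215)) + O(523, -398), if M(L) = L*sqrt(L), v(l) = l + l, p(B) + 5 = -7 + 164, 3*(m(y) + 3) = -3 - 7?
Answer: 437/3 - 40*I*sqrt(5) ≈ 145.67 - 89.443*I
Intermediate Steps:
m(y) = -19/3 (m(y) = -3 + (-3 - 7)/3 = -3 + (1/3)*(-10) = -3 - 10/3 = -19/3)
O(Z, V) = -19/3
p(B) = 152 (p(B) = -5 + (-7 + 164) = -5 + 157 = 152)
v(l) = 2*l
M(L) = L**(3/2)
(M(v(-10)) + p(215)) + O(523, -398) = ((2*(-10))**(3/2) + 152) - 19/3 = ((-20)**(3/2) + 152) - 19/3 = (-40*I*sqrt(5) + 152) - 19/3 = (152 - 40*I*sqrt(5)) - 19/3 = 437/3 - 40*I*sqrt(5)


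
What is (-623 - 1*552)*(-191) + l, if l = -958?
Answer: 223467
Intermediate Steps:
(-623 - 1*552)*(-191) + l = (-623 - 1*552)*(-191) - 958 = (-623 - 552)*(-191) - 958 = -1175*(-191) - 958 = 224425 - 958 = 223467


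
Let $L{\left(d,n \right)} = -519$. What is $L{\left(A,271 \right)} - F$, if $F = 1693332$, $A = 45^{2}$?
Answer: $-1693851$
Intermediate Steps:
$A = 2025$
$L{\left(A,271 \right)} - F = -519 - 1693332 = -1693851$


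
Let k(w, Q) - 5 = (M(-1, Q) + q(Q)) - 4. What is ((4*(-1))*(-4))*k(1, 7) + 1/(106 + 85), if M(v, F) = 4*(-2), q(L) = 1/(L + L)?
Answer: -148209/1337 ≈ -110.85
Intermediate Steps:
q(L) = 1/(2*L)
M(v, F) = -8
k(w, Q) = -7 + 1/(2*Q) (k(w, Q) = 5 + ((-8 + 1/(2*Q)) - 4) = 5 + (-12 + 1/(2*Q)) = -7 + 1/(2*Q))
((4*(-1))*(-4))*k(1, 7) + 1/(106 + 85) = ((4*(-1))*(-4))*(-7 + (½)/7) + 1/(106 + 85) = (-4*(-4))*(-7 + (½)*(⅐)) + 1/191 = 16*(-7 + 1/14) + 1/191 = 16*(-97/14) + 1/191 = -776/7 + 1/191 = -148209/1337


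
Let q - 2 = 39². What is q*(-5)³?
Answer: -190375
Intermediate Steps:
q = 1523 (q = 2 + 39² = 2 + 1521 = 1523)
q*(-5)³ = 1523*(-5)³ = 1523*(-125) = -190375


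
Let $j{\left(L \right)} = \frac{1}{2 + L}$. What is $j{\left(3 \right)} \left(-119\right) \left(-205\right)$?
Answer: $4879$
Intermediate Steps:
$j{\left(3 \right)} \left(-119\right) \left(-205\right) = \frac{1}{2 + 3} \left(-119\right) \left(-205\right) = \frac{1}{5} \left(-119\right) \left(-205\right) = \left(- \frac{119}{5}\right) \left(-205\right) = 4879$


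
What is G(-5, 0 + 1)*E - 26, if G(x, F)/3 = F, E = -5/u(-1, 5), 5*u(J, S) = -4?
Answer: -29/4 ≈ -7.2500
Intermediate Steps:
u(J, S) = -⅘ (u(J, S) = (⅕)*(-4) = -⅘)
E = 25/4 (E = -5/(-⅘) = -5*(-5/4) = 25/4 ≈ 6.2500)
G(x, F) = 3*F
G(-5, 0 + 1)*E - 26 = (3*(0 + 1))*(25/4) - 26 = (3*1)*(25/4) - 26 = 3*(25/4) - 26 = 75/4 - 26 = -29/4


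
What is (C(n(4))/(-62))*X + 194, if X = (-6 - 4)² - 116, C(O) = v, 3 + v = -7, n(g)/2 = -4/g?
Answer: 5934/31 ≈ 191.42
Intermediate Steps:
n(g) = -8/g (n(g) = 2*(-4/g) = -8/g)
v = -10 (v = -3 - 7 = -10)
C(O) = -10
X = -16 (X = (-10)² - 116 = 100 - 116 = -16)
(C(n(4))/(-62))*X + 194 = -10/(-62)*(-16) + 194 = -10*(-1/62)*(-16) + 194 = (5/31)*(-16) + 194 = -80/31 + 194 = 5934/31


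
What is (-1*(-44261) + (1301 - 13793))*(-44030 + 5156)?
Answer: -1234988106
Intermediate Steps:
(-1*(-44261) + (1301 - 13793))*(-44030 + 5156) = (44261 - 12492)*(-38874) = 31769*(-38874) = -1234988106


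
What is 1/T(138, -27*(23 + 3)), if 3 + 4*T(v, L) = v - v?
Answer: -4/3 ≈ -1.3333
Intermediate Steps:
T(v, L) = -¾ (T(v, L) = -¾ + (v - v)/4 = -¾ + (¼)*0 = -¾ + 0 = -¾)
1/T(138, -27*(23 + 3)) = 1/(-¾) = -4/3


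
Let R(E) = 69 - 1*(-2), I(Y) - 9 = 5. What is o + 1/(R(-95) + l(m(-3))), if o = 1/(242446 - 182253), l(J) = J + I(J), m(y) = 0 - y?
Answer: 60281/5296984 ≈ 0.011380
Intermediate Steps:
I(Y) = 14 (I(Y) = 9 + 5 = 14)
m(y) = -y
l(J) = 14 + J (l(J) = J + 14 = 14 + J)
R(E) = 71 (R(E) = 69 + 2 = 71)
o = 1/60193 ≈ 1.6613e-5
o + 1/(R(-95) + l(m(-3))) = 1/60193 + 1/(71 + (14 - 1*(-3))) = 1/60193 + 1/(71 + (14 + 3)) = 1/60193 + 1/(71 + 17) = 1/60193 + 1/88 = 60281/5296984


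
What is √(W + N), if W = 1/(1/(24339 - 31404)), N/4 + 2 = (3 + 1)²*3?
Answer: I*√6881 ≈ 82.952*I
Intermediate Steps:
N = 184 (N = -8 + 4*((3 + 1)²*3) = -8 + 4*(4²*3) = -8 + 4*(16*3) = -8 + 4*48 = -8 + 192 = 184)
W = -7065 (W = 1/(1/(-7065)) = 1/(-1/7065) = -7065)
√(W + N) = √(-7065 + 184) = √(-6881) = I*√6881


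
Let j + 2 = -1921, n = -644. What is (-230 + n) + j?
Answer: -2797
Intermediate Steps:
j = -1923 (j = -2 - 1921 = -1923)
(-230 + n) + j = (-230 - 644) - 1923 = -874 - 1923 = -2797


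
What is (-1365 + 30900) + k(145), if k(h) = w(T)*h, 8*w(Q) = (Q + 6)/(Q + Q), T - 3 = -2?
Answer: 473575/16 ≈ 29598.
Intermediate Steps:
T = 1 (T = 3 - 2 = 1)
w(Q) = (6 + Q)/(16*Q) (w(Q) = ((Q + 6)/(Q + Q))/8 = ((6 + Q)/((2*Q)))/8 = ((6 + Q)*(1/(2*Q)))/8 = ((6 + Q)/(2*Q))/8 = (6 + Q)/(16*Q))
k(h) = 7*h/16 (k(h) = ((1/16)*(6 + 1)/1)*h = ((1/16)*1*7)*h = 7*h/16)
(-1365 + 30900) + k(145) = (-1365 + 30900) + (7/16)*145 = 29535 + 1015/16 = 473575/16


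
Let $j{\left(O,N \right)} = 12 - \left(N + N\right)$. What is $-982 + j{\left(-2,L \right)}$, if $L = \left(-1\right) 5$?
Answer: $-960$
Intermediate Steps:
$L = -5$
$j{\left(O,N \right)} = 12 - 2 N$
$-982 + j{\left(-2,L \right)} = -982 + \left(12 - -10\right) = -982 + \left(12 + 10\right) = -982 + 22 = -960$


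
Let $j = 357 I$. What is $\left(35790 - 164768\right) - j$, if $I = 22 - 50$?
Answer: $-118982$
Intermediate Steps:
$I = -28$ ($I = 22 - 50 = -28$)
$j = -9996$ ($j = 357 \left(-28\right) = -9996$)
$\left(35790 - 164768\right) - j = \left(35790 - 164768\right) - -9996 = -128978 + 9996 = -118982$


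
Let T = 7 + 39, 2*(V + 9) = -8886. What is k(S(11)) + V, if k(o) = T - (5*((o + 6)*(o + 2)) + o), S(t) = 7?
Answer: -4998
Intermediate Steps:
V = -4452 (V = -9 + (½)*(-8886) = -9 - 4443 = -4452)
T = 46
k(o) = 46 - o - 5*(2 + o)*(6 + o) (k(o) = 46 - (5*((o + 6)*(o + 2)) + o) = 46 - (5*((6 + o)*(2 + o)) + o) = 46 - (5*((2 + o)*(6 + o)) + o) = 46 - (5*(2 + o)*(6 + o) + o) = 46 - (o + 5*(2 + o)*(6 + o)) = 46 + (-o - 5*(2 + o)*(6 + o)) = 46 - o - 5*(2 + o)*(6 + o))
k(S(11)) + V = (-14 - 41*7 - 5*7²) - 4452 = (-14 - 287 - 5*49) - 4452 = (-14 - 287 - 245) - 4452 = -546 - 4452 = -4998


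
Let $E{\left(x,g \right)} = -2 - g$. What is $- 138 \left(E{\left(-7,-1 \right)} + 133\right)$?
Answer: $-18216$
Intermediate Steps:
$- 138 \left(E{\left(-7,-1 \right)} + 133\right) = - 138 \left(\left(-2 - -1\right) + 133\right) = - 138 \left(\left(-2 + 1\right) + 133\right) = - 138 \left(-1 + 133\right) = \left(-138\right) 132 = -18216$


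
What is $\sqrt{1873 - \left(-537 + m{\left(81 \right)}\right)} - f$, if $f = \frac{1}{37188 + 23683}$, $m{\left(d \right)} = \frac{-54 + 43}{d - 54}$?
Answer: $- \frac{1}{60871} + \frac{\sqrt{195243}}{9} \approx 49.096$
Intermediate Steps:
$m{\left(d \right)} = - \frac{11}{-54 + d}$
$f = \frac{1}{60871} \approx 1.6428 \cdot 10^{-5}$
$\sqrt{1873 - \left(-537 + m{\left(81 \right)}\right)} - f = \sqrt{1873 + \left(537 - - \frac{11}{-54 + 81}\right)} - \frac{1}{60871} = \sqrt{1873 + \left(537 - - \frac{11}{27}\right)} - \frac{1}{60871} = \sqrt{1873 + \left(537 + \frac{11}{27}\right)} - \frac{1}{60871} = \sqrt{1873 + \frac{14510}{27}} - \frac{1}{60871} = \sqrt{\frac{65081}{27}} - \frac{1}{60871} = \frac{\sqrt{195243}}{9} - \frac{1}{60871} = - \frac{1}{60871} + \frac{\sqrt{195243}}{9}$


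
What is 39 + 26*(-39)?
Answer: -975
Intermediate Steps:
39 + 26*(-39) = 39 - 1014 = -975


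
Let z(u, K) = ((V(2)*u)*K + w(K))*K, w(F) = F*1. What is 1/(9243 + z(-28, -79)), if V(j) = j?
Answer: -1/334012 ≈ -2.9939e-6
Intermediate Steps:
w(F) = F
z(u, K) = K*(K + 2*K*u) (z(u, K) = ((2*u)*K + K)*K = (2*K*u + K)*K = (K + 2*K*u)*K = K*(K + 2*K*u))
1/(9243 + z(-28, -79)) = 1/(9243 + (-79)²*(1 + 2*(-28))) = 1/(9243 + 6241*(1 - 56)) = 1/(9243 + 6241*(-55)) = 1/(9243 - 343255) = 1/(-334012) = -1/334012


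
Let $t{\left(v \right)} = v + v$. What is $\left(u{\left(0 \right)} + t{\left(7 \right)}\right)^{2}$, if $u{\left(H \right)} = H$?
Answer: $196$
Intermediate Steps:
$t{\left(v \right)} = 2 v$
$\left(u{\left(0 \right)} + t{\left(7 \right)}\right)^{2} = \left(0 + 2 \cdot 7\right)^{2} = \left(0 + 14\right)^{2} = 14^{2} = 196$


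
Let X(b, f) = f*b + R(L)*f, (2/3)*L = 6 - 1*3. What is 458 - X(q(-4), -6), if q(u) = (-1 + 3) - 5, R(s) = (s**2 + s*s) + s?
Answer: 710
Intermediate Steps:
L = 9/2 (L = 3*(6 - 1*3)/2 = 3*(6 - 3)/2 = (3/2)*3 = 9/2 ≈ 4.5000)
R(s) = s + 2*s**2 (R(s) = (s**2 + s**2) + s = 2*s**2 + s = s + 2*s**2)
q(u) = -3 (q(u) = 2 - 5 = -3)
X(b, f) = 45*f + b*f (X(b, f) = f*b + (9*(1 + 2*(9/2))/2)*f = b*f + (9*(1 + 9)/2)*f = b*f + ((9/2)*10)*f = b*f + 45*f = 45*f + b*f)
458 - X(q(-4), -6) = 458 - (-6)*(45 - 3) = 458 - (-6)*42 = 458 - 1*(-252) = 458 + 252 = 710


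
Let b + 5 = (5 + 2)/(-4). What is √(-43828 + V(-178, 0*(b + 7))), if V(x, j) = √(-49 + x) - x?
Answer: √(-43650 + I*√227) ≈ 0.0361 + 208.93*I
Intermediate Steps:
b = -27/4 (b = -5 + (5 + 2)/(-4) = -5 + 7*(-¼) = -5 - 7/4 = -27/4 ≈ -6.7500)
√(-43828 + V(-178, 0*(b + 7))) = √(-43828 + (√(-49 - 178) - 1*(-178))) = √(-43828 + (√(-227) + 178)) = √(-43828 + (I*√227 + 178)) = √(-43828 + (178 + I*√227)) = √(-43650 + I*√227)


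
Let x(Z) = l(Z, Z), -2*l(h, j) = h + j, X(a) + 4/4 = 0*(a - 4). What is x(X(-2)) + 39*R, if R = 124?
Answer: 4837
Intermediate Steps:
X(a) = -1 (X(a) = -1 + 0*(a - 4) = -1 + 0*(-4 + a) = -1 + 0 = -1)
l(h, j) = -h/2 - j/2 (l(h, j) = -(h + j)/2 = -h/2 - j/2)
x(Z) = -Z (x(Z) = -Z/2 - Z/2 = -Z)
x(X(-2)) + 39*R = -1*(-1) + 39*124 = 1 + 4836 = 4837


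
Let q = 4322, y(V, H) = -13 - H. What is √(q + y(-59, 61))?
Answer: 6*√118 ≈ 65.177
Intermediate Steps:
√(q + y(-59, 61)) = √(4322 + (-13 - 1*61)) = √(4322 + (-13 - 61)) = √(4322 - 74) = √4248 = 6*√118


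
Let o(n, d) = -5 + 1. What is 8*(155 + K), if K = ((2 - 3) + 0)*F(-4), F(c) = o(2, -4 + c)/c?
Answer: 1232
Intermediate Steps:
o(n, d) = -4
F(c) = -4/c
K = -1 (K = ((2 - 3) + 0)*(-4/(-4)) = (-1 + 0)*(-4*(-¼)) = -1*1 = -1)
8*(155 + K) = 8*(155 - 1) = 8*154 = 1232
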